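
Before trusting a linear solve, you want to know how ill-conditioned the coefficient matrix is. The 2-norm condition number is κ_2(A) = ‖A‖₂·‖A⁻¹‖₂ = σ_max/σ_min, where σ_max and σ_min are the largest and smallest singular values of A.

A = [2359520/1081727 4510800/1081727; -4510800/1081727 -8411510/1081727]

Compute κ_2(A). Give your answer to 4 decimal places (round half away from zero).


M = AᵀA = [89670073600/4048904161 168117516000/4048904161; 168117516000/4048904161 315227740900/4048904161]. tr(M)=1401030500/14010049, det(M)=2560000/14010049
solving λ² − 1401030500/14010049·λ + 2560000/14010049 = 0 gives λ = 100, 25600/14010049
κ_2(A) = √(λ_max/λ_min) = √(100 / (25600/14010049)) = 233.9375

233.9375


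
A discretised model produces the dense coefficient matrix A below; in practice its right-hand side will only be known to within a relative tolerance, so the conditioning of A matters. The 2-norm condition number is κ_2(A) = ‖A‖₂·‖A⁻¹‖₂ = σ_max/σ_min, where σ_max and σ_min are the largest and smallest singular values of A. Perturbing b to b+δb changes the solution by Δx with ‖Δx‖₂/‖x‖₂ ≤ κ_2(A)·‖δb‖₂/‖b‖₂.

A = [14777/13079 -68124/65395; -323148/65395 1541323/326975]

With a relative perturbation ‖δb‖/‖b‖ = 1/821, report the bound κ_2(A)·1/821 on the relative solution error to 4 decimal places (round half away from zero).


0.3350

AᵀA = [65368009/2544025 -311268384/12720125; -311268384/12720125 1482271609/63600625]; tr = 3705674/75625, det = 2401/75625
char-poly roots: 49 and 49/75625
κ_2(A) = √(λ_max/λ_min) = √(49 / (49/75625)) = 275.0000
worst-case relative error ≤ 275.0000 × 1/821 = 0.3350


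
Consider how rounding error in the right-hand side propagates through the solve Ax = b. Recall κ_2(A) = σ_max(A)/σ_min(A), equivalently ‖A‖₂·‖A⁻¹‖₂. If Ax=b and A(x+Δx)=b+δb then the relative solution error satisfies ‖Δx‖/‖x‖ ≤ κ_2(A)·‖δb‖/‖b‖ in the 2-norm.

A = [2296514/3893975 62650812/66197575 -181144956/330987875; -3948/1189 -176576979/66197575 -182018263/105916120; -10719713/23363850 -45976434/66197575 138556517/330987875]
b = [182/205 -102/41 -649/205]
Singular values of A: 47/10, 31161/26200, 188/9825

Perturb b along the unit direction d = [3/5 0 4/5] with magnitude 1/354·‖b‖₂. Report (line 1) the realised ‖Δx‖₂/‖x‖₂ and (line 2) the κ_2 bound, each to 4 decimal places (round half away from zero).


σ_max = 47/10, σ_min = 188/9825
condition number: (47/10) ÷ (188/9825) = 245.6250
bound on ‖Δx‖/‖x‖: κ·ε = 245.6250·1/354 = 0.6939
solve Ax = b  →  x = [72.5459 -65.6036 -36.8944]
‖b‖₂ = 4.1231 and ‖x‖₂ = 104.5368
δb = ε·‖b‖·d = [0.0070 0.0000 0.0093]; solving A·Δx = δb gives ‖Δx‖ = 0.6087
realised ‖Δx‖/‖x‖ = 0.0058
so the bound overstates the realised error by a factor of ≈ 119.1633 (computed from the unrounded values)

0.0058
0.6939


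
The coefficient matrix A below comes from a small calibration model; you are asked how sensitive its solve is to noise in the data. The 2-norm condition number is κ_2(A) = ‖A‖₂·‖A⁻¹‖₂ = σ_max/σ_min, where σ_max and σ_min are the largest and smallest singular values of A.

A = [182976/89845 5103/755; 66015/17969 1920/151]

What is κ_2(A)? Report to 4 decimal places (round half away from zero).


form AᵀA = [492836409/27931225 241320384/3990175; 241320384/3990175 118200609/570025] with trace 251386650/1117249 and determinant 1265625/1117249
solving λ² − 251386650/1117249·λ + 1265625/1117249 = 0 gives λ = 225, 5625/1117249
σ_max=√225=15, σ_min=√(5625/1117249)=(75/1057) → κ = 211.4000

211.4000


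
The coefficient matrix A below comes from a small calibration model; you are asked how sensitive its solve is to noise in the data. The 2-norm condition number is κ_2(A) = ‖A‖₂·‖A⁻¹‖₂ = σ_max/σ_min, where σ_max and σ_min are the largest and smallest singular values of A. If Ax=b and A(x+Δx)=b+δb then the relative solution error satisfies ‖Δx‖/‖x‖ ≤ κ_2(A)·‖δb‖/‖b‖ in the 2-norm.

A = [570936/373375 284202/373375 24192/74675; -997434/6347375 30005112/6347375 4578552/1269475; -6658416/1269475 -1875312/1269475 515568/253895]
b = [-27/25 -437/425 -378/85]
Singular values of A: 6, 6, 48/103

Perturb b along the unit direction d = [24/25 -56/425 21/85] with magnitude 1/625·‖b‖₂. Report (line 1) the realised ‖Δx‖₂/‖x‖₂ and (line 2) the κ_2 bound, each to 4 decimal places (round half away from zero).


0.0037
0.0206

from the listed singular values, σ₁ = 6, σ_n = 48/103
κ = σ_max/σ_min = 6/(48/103) = 12.8750
bound on ‖Δx‖/‖x‖: κ·ε = 12.8750·1/625 = 0.0206
solve Ax = b  →  x = [-1.1586 2.3782 -3.4526]
‖b‖₂ = 4.6904 and ‖x‖₂ = 4.3495
with δb = [0.0072 -0.0010 0.0019], A·Δx = δb → ‖Δx‖ = 0.0161
realised ‖Δx‖/‖x‖ = 0.0037
tightness: 0.0037 against a bound of 0.0206 (unrounded ratio ≈ 0.1797)


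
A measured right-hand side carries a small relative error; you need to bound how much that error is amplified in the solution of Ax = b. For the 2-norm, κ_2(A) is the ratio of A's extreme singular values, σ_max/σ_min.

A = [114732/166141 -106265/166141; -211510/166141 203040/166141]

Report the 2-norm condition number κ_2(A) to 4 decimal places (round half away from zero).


AᵀA = [200345716/95511529 -190785420/95511529; -190785420/95511529 181721425/95511529]; tr = 454301/113569, det = 100/113569
char-poly roots: 4 and 25/113569
so κ_2 = √(4 / (25/113569)) = 134.8000

134.8000


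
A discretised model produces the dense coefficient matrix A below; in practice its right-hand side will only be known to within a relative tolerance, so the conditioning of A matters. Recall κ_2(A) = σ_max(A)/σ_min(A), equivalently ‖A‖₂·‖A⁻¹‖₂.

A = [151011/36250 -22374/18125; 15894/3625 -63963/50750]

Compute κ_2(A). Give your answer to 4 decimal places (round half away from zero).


245.0000

M = AᵀA = [57153681/1562500 -29171664/2734375; -29171664/2734375 238285881/76562500]. tr(M)=2431053/61250, det(M)=6561/250000
solving λ² − 2431053/61250·λ + 6561/250000 = 0 gives λ = 3969/100, 81/122500
so κ_2 = √((3969/100) / (81/122500)) = 245.0000


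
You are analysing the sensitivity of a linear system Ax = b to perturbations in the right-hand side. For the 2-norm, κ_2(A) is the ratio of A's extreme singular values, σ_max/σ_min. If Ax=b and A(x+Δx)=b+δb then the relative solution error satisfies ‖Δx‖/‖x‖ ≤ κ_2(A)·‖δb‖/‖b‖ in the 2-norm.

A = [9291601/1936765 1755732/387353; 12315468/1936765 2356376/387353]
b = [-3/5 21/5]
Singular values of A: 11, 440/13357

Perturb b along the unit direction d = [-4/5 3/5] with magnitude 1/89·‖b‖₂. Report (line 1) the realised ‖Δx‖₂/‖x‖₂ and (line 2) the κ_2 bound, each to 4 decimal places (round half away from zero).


σ_max = 11, σ_min = 440/13357
κ = σ_max/σ_min = 11/(440/13357) = 333.9250
perturbation bound = 333.9250·1/89 = 3.7520
solve Ax = b  →  x = [-62.6097 66.1357]
2-norm of b is 4.2426; of x, 91.0709
Δx = A⁻¹·δb where δb = 1/89·4.2426·d; ‖Δx‖ = 1.4471
relative error = 0.0159
so the bound overstates the realised error by a factor of ≈ 236.1217 (computed from the unrounded values)

0.0159
3.7520


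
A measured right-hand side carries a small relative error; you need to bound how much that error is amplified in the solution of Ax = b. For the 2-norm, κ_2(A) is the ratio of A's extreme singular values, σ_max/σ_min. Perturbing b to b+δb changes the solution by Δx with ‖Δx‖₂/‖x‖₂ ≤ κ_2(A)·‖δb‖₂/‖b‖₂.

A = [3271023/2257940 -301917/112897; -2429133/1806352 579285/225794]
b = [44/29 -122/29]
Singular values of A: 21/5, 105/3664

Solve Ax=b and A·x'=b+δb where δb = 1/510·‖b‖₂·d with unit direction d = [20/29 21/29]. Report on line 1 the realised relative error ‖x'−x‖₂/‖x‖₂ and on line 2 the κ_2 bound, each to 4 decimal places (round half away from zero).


0.0044
0.2874

from the listed singular values, σ₁ = 21/5, σ_n = 105/3664
κ_2(A) = (21/5) / (105/3664) = 146.5600
bound on ‖Δx‖/‖x‖: κ·ε = 146.5600·1/510 = 0.2874
solve Ax = b  →  x = [-61.1317 -33.6829]
2-norm of b is 4.4721; of x, 69.7970
Δx = A⁻¹·δb where δb = 1/510·4.4721·d; ‖Δx‖ = 0.3060
relative error = 0.0044
tightness: 0.0044 against a bound of 0.2874 (unrounded ratio ≈ 0.0153)


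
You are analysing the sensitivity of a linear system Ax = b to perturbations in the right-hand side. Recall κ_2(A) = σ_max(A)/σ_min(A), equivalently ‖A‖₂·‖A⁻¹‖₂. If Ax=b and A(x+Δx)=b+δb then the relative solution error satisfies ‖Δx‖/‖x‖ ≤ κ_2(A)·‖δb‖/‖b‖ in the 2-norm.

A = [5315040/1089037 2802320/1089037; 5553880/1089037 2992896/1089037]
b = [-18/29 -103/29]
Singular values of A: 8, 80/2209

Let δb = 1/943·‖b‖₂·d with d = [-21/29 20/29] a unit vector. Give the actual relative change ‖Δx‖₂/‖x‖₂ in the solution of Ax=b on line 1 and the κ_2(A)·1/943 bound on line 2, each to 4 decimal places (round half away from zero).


largest singular value 8, smallest 80/2209
κ = σ_max/σ_min = 8/(80/2209) = 220.9000
bound on ‖Δx‖/‖x‖: κ·ε = 220.9000·1/943 = 0.2343
solve Ax = b  →  x = [25.6574 -48.9044]
2-norm of b is 3.6056; of x, 55.2263
Δx = A⁻¹·δb where δb = 1/943·3.6056·d; ‖Δx‖ = 0.1056
relative error = 0.0019
so the bound overstates the realised error by a factor of ≈ 122.5361 (computed from the unrounded values)

0.0019
0.2343


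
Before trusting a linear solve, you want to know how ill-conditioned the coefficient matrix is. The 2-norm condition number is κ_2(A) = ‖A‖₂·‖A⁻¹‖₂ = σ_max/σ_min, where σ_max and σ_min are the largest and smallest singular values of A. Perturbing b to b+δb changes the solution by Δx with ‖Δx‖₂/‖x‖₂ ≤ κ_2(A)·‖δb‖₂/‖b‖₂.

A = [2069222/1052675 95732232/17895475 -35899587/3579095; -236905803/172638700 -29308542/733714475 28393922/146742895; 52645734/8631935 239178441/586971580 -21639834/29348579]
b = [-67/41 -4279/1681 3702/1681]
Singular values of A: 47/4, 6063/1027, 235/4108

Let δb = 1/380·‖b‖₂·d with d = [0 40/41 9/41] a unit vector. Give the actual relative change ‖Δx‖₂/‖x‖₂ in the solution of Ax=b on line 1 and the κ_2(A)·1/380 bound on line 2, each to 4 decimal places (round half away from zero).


largest singular value 47/4, smallest 235/4108
κ = σ_max/σ_min = (47/4)/(235/4108) = 205.4000
perturbation bound = 205.4000·1/380 = 0.5405
solve Ax = b  →  x = [0.4640 -30.9540 -16.2549]
2-norm of b is 3.7417; of x, 34.9655
δb = ε·‖b‖·d = [0.0000 0.0096 0.0022]; solving A·Δx = δb gives ‖Δx‖ = 0.1721
realised ‖Δx‖/‖x‖ = 0.0049
tightness: 0.0049 against a bound of 0.5405 (unrounded ratio ≈ 0.0091)

0.0049
0.5405


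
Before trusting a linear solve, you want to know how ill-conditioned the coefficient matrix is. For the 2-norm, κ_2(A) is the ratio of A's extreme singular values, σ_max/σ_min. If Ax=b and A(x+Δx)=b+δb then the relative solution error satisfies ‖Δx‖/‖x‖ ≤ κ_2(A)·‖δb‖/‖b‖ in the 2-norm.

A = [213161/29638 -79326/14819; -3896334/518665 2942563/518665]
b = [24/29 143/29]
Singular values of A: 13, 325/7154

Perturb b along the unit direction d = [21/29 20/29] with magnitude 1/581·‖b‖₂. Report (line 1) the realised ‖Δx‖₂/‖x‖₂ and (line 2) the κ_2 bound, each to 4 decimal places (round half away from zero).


0.0022
0.4925

largest singular value 13, smallest 325/7154
κ_2(A) = 13 / (325/7154) = 286.1600
worst-case relative error ≤ 286.1600 × 1/581 = 0.4925
solve Ax = b  →  x = [52.6449 70.5778]
‖b‖₂ = 5.0000 and ‖x‖₂ = 88.0495
re-solving with b+δb shifts x by Δx of norm 0.1894
realised ‖Δx‖/‖x‖ = 0.0022
tightness: 0.0022 against a bound of 0.4925 (unrounded ratio ≈ 0.0044)


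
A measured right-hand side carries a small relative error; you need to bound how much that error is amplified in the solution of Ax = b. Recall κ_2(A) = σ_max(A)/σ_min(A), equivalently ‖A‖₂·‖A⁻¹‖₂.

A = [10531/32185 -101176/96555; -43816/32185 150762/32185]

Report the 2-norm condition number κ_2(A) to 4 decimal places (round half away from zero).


235.5000

M = AᵀA = [1208057/616225 -12422872/1848675; -12422872/1848675 127780612/5546025]. tr(M)=5546125/221841, det(M)=2500/221841
char-poly roots: 25 and 100/221841
κ = σ_max/σ_min = 5/(10/471) = 235.5000


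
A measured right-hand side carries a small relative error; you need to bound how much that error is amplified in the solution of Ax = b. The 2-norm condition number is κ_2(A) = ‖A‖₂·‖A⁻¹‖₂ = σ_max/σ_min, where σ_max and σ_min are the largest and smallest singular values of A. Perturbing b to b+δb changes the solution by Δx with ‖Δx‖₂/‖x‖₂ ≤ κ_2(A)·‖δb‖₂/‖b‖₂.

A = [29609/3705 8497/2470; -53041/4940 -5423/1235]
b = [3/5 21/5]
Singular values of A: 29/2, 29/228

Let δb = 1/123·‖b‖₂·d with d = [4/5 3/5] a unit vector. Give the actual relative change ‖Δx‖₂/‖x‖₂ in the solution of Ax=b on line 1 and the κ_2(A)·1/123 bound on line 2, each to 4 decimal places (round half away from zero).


σ_max = 29/2, σ_min = 29/228
condition number: (29/2) ÷ (29/228) = 114.0000
bound on ‖Δx‖/‖x‖: κ·ε = 114.0000·1/123 = 0.9268
solve Ax = b  →  x = [-9.2626 21.6923]
2-norm of b is 4.2426; of x, 23.5871
re-solving with b+δb shifts x by Δx of norm 0.2712
relative error = 0.0115
tightness: 0.0115 against a bound of 0.9268 (unrounded ratio ≈ 0.0124)

0.0115
0.9268


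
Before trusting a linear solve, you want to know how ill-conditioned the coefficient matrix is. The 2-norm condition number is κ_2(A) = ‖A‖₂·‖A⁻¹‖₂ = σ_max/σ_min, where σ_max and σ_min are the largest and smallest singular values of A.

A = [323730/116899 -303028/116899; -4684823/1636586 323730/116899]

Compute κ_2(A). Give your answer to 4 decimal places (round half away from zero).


M = AᵀA = [50521503769/3184796356 -1718196975/113742727; -1718196975/113742727 233801524/16248961]. tr(M)=114561953/3786916, det(M)=58564/946729
solving λ² − 114561953/3786916·λ + 58564/946729 = 0 gives λ = 121/4, 1936/946729
σ_max=√(121/4)=(11/2), σ_min=√(1936/946729)=(44/973) → κ = 121.6250

121.6250


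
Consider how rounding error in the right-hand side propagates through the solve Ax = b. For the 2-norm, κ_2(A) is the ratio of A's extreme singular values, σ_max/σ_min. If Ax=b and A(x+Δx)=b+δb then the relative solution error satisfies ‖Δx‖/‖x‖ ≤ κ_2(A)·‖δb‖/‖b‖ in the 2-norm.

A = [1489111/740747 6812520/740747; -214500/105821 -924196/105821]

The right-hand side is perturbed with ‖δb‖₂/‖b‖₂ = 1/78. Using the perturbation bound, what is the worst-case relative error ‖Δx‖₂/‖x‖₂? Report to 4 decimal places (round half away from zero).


form AᵀA = [5317424281/652444849 23612794920/652444849; 23612794920/652444849 104950300624/652444849] with trace 65596505/388129 and determinant 456976/388129
char-poly roots: 169 and 2704/388129
so κ_2 = √(169 / (2704/388129)) = 155.7500
κ_2(A)·‖δb‖/‖b‖ = 1.9968

1.9968


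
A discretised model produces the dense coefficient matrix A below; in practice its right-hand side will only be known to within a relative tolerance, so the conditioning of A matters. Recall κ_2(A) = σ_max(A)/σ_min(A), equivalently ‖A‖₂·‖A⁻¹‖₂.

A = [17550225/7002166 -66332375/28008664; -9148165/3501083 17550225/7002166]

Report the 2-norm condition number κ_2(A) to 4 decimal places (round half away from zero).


M = AᵀA = [764287858525/58300034116 -2911494576375/233200136464; -2911494576375/233200136464 11091736425625/932800545856]. tr(M)=27729301025/1109156416, det(M)=9765625/1109156416
eigenvalues of AᵀA: λ = (tr ± √(tr²−4·det))/2 = 25, 390625/1109156416
κ_2(A) = √(λ_max/λ_min) = √(25 / (390625/1109156416)) = 266.4320

266.4320


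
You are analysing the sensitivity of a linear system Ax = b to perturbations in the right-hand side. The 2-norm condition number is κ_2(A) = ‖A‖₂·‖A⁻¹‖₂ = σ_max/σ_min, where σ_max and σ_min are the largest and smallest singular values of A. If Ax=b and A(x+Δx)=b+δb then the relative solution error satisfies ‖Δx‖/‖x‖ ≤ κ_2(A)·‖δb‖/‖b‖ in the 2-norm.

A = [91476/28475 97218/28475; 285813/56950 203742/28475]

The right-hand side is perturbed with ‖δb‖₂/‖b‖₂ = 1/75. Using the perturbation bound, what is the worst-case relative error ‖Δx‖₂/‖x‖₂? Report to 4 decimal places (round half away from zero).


M = AᵀA = [398479257/11222500 131519619/2805625; 131519619/2805625 176339592/2805625]. tr(M)=8830701/89780, det(M)=96059601/2805625
eigenvalues of AᵀA: λ = (tr ± √(tr²−4·det))/2 = 9801/100, 39204/112225
so κ_2 = √((9801/100) / (39204/112225)) = 16.7500
κ_2(A)·‖δb‖/‖b‖ = 0.2233

0.2233


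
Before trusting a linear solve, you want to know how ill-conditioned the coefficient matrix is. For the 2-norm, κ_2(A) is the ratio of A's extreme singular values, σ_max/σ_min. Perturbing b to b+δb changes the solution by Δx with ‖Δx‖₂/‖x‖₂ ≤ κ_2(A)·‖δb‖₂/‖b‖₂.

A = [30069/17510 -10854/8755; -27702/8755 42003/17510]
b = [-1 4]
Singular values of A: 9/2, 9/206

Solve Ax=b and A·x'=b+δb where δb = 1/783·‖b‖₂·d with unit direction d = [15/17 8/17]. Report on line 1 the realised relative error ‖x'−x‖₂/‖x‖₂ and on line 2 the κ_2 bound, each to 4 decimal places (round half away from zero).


from the listed singular values, σ₁ = 9/2, σ_n = 9/206
κ = σ_max/σ_min = (9/2)/(9/206) = 103.0000
κ_2(A)·‖δb‖/‖b‖ = 0.1315
solve Ax = b  →  x = [13.0222 18.8444]
2-norm of b is 4.1231; of x, 22.9061
re-solving with b+δb shifts x by Δx of norm 0.1205
relative error = 0.0053
so the bound overstates the realised error by a factor of ≈ 25.0000 (computed from the unrounded values)

0.0053
0.1315


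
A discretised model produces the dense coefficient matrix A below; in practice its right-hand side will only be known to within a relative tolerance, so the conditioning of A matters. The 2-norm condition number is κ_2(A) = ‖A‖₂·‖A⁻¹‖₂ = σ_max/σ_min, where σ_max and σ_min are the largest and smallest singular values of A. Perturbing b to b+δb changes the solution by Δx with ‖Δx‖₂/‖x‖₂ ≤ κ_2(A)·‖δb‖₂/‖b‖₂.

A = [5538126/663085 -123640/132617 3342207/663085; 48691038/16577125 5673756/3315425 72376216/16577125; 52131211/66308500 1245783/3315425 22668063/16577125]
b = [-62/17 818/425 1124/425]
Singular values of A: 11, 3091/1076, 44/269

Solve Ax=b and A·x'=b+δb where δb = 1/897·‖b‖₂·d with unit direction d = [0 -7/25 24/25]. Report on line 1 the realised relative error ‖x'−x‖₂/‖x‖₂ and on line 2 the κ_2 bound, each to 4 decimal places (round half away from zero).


0.0027
0.0750

σ_max = 11, σ_min = 44/269
κ_2(A) = 11 / (44/269) = 67.2500
worst-case relative error ≤ 67.2500 × 1/897 = 0.0750
solve Ax = b  →  x = [-5.8100 -7.8939 7.4436]
‖b‖₂ = 4.8990 and ‖x‖₂ = 12.3076
Δx = A⁻¹·δb where δb = 1/897·4.8990·d; ‖Δx‖ = 0.0334
relative error = 0.0027
so the bound overstates the realised error by a factor of ≈ 27.6352 (computed from the unrounded values)


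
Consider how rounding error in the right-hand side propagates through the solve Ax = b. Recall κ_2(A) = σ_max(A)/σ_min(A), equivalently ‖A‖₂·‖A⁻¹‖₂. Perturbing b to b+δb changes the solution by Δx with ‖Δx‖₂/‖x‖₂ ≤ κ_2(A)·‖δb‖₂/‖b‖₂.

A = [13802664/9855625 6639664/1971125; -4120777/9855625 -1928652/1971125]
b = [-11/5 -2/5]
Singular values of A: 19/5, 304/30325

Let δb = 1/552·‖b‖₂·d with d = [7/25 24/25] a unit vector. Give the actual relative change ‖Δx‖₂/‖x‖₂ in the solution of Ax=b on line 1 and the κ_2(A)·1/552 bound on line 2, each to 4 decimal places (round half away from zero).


largest singular value 19/5, smallest 304/30325
κ_2(A) = (19/5) / (304/30325) = 379.0625
κ_2(A)·‖δb‖/‖b‖ = 0.6867
solve Ax = b  →  x = [91.8775 -38.8525]
2-norm of b is 2.2361; of x, 99.7547
re-solving with b+δb shifts x by Δx of norm 0.4041
relative error = 0.0041
so the bound overstates the realised error by a factor of ≈ 169.5243 (computed from the unrounded values)

0.0041
0.6867


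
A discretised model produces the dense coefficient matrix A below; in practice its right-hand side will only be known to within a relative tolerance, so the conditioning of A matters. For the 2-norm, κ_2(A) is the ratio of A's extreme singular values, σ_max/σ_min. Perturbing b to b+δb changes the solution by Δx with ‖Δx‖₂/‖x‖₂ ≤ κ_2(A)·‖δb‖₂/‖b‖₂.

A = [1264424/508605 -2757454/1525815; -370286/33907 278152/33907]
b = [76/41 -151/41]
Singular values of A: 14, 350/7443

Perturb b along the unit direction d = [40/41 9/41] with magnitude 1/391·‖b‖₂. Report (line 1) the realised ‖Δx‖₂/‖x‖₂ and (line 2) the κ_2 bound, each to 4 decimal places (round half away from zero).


0.0105
0.7614

largest singular value 14, smallest 350/7443
condition number: 14 ÷ (350/7443) = 297.7200
bound on ‖Δx‖/‖x‖: κ·ε = 297.7200·1/391 = 0.7614
solve Ax = b  →  x = [12.9880 16.8411]
2-norm of b is 4.1231; of x, 21.2676
re-solving with b+δb shifts x by Δx of norm 0.2242
relative error = 0.0105
tightness: 0.0105 against a bound of 0.7614 (unrounded ratio ≈ 0.0138)


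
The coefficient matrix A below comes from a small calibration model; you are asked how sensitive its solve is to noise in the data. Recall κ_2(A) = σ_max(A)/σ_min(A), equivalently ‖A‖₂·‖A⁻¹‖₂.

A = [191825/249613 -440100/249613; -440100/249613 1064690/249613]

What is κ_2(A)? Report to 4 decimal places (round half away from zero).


M = AᵀA = [1363815625/368678401 -3272143500/368678401; -3272143500/368678401 7853566900/368678401]. tr(M)=54540725/2181529, det(M)=62500/2181529
λ_max, λ_min = (54540725/2181529 ± √2974145301275625/4759068777841)/2 = 25, 2500/2181529
κ_2(A) = √(λ_max/λ_min) = √(25 / (2500/2181529)) = 147.7000

147.7000


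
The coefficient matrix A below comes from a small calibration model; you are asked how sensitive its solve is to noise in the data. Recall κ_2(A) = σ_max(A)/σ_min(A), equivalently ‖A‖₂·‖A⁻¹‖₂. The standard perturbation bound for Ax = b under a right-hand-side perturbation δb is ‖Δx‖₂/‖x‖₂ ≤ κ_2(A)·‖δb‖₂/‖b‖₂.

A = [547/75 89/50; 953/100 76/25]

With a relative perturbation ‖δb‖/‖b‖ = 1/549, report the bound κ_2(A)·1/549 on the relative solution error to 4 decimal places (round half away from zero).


0.0546

form AᵀA = [518449/3600 6293/150; 6293/150 1241/100] with trace 22525/144 and determinant 15625/576
char-poly roots: 625/4 and 25/144
κ_2(A) = √(λ_max/λ_min) = √((625/4) / (25/144)) = 30.0000
bound on ‖Δx‖/‖x‖: κ·ε = 30.0000·1/549 = 0.0546


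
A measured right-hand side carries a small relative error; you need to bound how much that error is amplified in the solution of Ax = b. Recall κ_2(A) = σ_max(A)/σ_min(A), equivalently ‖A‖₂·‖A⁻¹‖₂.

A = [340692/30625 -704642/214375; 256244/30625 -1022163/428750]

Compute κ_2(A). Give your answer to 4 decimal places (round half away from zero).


AᵀA = [7269281056/37515625 -14841098406/262609375; -14841098406/262609375 121235943649/7353062500]; tr = 2473624049/11764900, det = 2829124/2941225
λ_max, λ_min = (2473624049/11764900 ± √6118283386015992801/138412872010000)/2 = 841/4, 13456/2941225
κ = σ_max/σ_min = (29/2)/(116/1715) = 214.3750

214.3750


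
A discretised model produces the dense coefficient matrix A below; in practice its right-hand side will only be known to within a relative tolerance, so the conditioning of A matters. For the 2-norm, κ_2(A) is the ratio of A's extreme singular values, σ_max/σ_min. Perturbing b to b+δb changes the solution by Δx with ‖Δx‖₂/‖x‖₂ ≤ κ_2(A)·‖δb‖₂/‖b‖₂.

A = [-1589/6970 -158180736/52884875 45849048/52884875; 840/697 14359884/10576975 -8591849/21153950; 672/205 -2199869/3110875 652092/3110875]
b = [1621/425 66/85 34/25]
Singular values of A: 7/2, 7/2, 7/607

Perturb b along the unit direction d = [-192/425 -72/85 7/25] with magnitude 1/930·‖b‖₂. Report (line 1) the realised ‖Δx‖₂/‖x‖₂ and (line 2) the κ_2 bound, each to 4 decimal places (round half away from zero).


0.0022
0.3263

largest singular value 7/2, smallest 7/607
κ_2(A) = (7/2) / (7/607) = 303.5000
bound on ‖Δx‖/‖x‖: κ·ε = 303.5000·1/930 = 0.3263
solve Ax = b  →  x = [0.3693 -49.4832 -166.2222]
‖b‖ = 4.1231, ‖x‖ = 173.4316
δb = ε·‖b‖·d = [-0.0020 -0.0038 0.0012]; solving A·Δx = δb gives ‖Δx‖ = 0.3844
realised ‖Δx‖/‖x‖ = 0.0022
realised/bound (from unrounded values) ≈ 0.0068


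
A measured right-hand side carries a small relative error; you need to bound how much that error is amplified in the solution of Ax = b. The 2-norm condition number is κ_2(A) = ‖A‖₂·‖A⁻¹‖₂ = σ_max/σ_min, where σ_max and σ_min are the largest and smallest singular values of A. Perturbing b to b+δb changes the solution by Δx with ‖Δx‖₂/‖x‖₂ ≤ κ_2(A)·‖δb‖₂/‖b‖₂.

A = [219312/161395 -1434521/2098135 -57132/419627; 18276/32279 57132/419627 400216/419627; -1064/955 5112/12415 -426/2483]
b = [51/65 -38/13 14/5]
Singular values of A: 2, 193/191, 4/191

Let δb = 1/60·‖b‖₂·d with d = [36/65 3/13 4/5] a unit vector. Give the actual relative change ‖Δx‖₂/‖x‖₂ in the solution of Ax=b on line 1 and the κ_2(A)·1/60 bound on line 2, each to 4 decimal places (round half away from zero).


0.0343
1.5917

largest singular value 2, smallest 4/191
κ_2(A) = 2 / (4/191) = 95.5000
bound on ‖Δx‖/‖x‖: κ·ε = 95.5000·1/60 = 1.5917
solve Ax = b  →  x = [-37.6538 -82.1596 31.0169]
‖b‖ = 4.1231, ‖x‖ = 95.5514
with δb = [0.0381 0.0159 0.0550], A·Δx = δb → ‖Δx‖ = 3.2813
dividing the unrounded norms, ‖Δx‖/‖x‖ = 0.0343
tightness: 0.0343 against a bound of 1.5917 (unrounded ratio ≈ 0.0216)


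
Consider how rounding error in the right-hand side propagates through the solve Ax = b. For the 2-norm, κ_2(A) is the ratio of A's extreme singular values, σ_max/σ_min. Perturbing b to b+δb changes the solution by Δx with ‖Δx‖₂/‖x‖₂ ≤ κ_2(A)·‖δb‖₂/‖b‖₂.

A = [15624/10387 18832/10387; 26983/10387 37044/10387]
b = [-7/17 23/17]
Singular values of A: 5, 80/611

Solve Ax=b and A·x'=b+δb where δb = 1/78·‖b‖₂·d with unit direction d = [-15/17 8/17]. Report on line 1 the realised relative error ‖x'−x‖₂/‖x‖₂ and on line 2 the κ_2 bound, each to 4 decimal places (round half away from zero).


largest singular value 5, smallest 80/611
κ_2(A) = 5 / (80/611) = 38.1875
bound on ‖Δx‖/‖x‖: κ·ε = 38.1875·1/78 = 0.4896
solve Ax = b  →  x = [-5.9900 4.7425]
‖b‖ = 1.4142, ‖x‖ = 7.6401
δb = ε·‖b‖·d = [-0.0160 0.0085]; solving A·Δx = δb gives ‖Δx‖ = 0.1385
dividing the unrounded norms, ‖Δx‖/‖x‖ = 0.0181
tightness: 0.0181 against a bound of 0.4896 (unrounded ratio ≈ 0.0370)

0.0181
0.4896


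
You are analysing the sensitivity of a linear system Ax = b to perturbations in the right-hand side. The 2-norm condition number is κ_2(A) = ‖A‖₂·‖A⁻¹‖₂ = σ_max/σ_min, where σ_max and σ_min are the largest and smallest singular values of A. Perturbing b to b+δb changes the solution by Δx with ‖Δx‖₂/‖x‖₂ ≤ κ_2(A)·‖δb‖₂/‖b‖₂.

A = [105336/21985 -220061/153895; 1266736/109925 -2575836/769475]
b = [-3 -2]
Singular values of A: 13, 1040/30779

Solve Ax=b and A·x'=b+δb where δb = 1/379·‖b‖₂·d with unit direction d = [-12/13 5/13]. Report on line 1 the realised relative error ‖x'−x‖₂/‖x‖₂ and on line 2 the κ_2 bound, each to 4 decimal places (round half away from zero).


0.0048
1.0151

largest singular value 13, smallest 1040/30779
κ_2(A) = 13 / (1040/30779) = 384.7375
perturbation bound = 384.7375·1/379 = 1.0151
solve Ax = b  →  x = [16.3518 56.8874]
‖b‖ = 3.6056, ‖x‖ = 59.1908
with δb = [-0.0088 0.0037], A·Δx = δb → ‖Δx‖ = 0.2815
relative error = 0.0048
realised/bound (from unrounded values) ≈ 0.0047


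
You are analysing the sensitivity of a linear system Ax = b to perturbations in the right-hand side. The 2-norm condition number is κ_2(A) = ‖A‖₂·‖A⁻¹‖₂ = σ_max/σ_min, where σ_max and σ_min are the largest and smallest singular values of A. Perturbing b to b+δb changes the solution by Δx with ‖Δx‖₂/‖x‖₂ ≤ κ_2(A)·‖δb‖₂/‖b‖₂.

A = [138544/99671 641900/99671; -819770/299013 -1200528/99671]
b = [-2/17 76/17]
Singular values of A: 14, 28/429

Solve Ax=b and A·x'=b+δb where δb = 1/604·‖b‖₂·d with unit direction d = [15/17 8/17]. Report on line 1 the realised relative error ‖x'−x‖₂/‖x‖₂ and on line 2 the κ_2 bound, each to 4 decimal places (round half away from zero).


from the listed singular values, σ₁ = 14, σ_n = 28/429
condition number: 14 ÷ (28/429) = 214.5000
bound on ‖Δx‖/‖x‖: κ·ε = 214.5000·1/604 = 0.3551
solve Ax = b  →  x = [-29.9582 6.4477]
‖b‖₂ = 4.4721 and ‖x‖₂ = 30.6442
Δx = A⁻¹·δb where δb = 1/604·4.4721·d; ‖Δx‖ = 0.1134
relative error = 0.0037
realised/bound (from unrounded values) ≈ 0.0104

0.0037
0.3551


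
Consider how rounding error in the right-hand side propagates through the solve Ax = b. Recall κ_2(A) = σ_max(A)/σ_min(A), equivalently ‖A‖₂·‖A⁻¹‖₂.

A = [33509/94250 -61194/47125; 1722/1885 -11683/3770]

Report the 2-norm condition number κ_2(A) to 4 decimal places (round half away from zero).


145.0000

AᵀA = [50509249/52562500 -43267392/13140625; -43267392/13140625 593412001/52562500]; tr = 515137/42050, det = 2401/336400
solving λ² − 515137/42050·λ + 2401/336400 = 0 gives λ = 49/4, 49/84100
κ = σ_max/σ_min = (7/2)/(7/290) = 145.0000


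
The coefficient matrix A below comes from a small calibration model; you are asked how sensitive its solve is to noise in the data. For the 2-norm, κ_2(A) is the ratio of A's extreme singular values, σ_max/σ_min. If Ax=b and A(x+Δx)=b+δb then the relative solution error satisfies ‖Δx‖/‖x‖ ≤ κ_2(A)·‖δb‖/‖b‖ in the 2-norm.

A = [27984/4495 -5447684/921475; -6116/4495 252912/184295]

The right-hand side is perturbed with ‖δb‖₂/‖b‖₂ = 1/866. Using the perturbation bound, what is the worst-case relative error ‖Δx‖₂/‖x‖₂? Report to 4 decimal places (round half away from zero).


0.1790

form AᵀA = [820509712/20205025 -3906878976/101025125; -3906878976/101025125 18605813776/505125625] with trace 46514336/600625 and determinant 3748096/15015625
eigenvalues of AᵀA: λ = (tr ± √(tr²−4·det))/2 = 1936/25, 1936/600625
σ_max=√(1936/25)=(44/5), σ_min=√(1936/600625)=(44/775) → κ = 155.0000
perturbation bound = 155.0000·1/866 = 0.1790


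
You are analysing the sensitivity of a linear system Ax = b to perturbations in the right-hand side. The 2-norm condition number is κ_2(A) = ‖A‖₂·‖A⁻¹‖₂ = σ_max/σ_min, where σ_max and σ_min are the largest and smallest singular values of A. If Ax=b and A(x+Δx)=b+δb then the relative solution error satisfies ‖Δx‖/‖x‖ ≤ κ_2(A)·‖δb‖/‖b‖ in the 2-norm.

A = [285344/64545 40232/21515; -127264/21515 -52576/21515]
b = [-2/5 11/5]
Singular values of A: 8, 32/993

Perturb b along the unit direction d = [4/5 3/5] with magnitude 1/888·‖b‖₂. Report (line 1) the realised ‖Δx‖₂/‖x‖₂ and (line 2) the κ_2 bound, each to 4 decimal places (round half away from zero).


0.0025
0.2796

from the listed singular values, σ₁ = 8, σ_n = 32/993
κ_2(A) = 8 / (32/993) = 248.2500
perturbation bound = 248.2500·1/888 = 0.2796
solve Ax = b  →  x = [-12.1659 28.5481]
‖b‖ = 2.2361, ‖x‖ = 31.0323
with δb = [0.0020 0.0015], A·Δx = δb → ‖Δx‖ = 0.0781
realised ‖Δx‖/‖x‖ = 0.0025
tightness: 0.0025 against a bound of 0.2796 (unrounded ratio ≈ 0.0090)


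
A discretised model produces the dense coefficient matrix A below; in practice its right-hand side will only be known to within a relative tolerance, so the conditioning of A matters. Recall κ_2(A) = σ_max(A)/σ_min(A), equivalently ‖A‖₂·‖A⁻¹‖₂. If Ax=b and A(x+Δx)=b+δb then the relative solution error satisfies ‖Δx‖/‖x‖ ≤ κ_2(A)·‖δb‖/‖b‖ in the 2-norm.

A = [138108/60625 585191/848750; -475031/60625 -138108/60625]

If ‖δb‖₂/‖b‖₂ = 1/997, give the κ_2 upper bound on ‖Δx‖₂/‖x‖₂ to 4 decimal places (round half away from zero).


M = AᵀA = [391565233/5880625 799438158/41164375; 799438158/41164375 6529467457/1152602500]. tr(M)=133242005/1844164, det(M)=83521/1844164
char-poly roots: 289/4 and 289/461041
so κ_2 = √((289/4) / (289/461041)) = 339.5000
perturbation bound = 339.5000·1/997 = 0.3405

0.3405


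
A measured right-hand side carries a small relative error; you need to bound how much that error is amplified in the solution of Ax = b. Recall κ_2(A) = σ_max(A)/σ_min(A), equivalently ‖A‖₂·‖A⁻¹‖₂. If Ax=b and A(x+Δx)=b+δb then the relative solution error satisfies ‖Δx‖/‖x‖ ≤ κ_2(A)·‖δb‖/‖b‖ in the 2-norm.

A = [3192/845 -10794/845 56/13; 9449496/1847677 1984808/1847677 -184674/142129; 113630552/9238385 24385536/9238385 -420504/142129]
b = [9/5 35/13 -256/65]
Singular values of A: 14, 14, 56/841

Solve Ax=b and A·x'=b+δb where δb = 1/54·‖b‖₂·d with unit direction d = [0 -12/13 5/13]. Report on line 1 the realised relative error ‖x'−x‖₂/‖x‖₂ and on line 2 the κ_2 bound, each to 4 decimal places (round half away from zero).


from the listed singular values, σ₁ = 14, σ_n = 56/841
condition number: 14 ÷ (56/841) = 210.2500
perturbation bound = 210.2500·1/54 = 3.8935
solve Ax = b  →  x = [-9.0283 -21.4822 -55.3681]
2-norm of b is 5.0990; of x, 60.0719
re-solving with b+δb shifts x by Δx of norm 1.4181
dividing the unrounded norms, ‖Δx‖/‖x‖ = 0.0236
tightness: 0.0236 against a bound of 3.8935 (unrounded ratio ≈ 0.0061)

0.0236
3.8935


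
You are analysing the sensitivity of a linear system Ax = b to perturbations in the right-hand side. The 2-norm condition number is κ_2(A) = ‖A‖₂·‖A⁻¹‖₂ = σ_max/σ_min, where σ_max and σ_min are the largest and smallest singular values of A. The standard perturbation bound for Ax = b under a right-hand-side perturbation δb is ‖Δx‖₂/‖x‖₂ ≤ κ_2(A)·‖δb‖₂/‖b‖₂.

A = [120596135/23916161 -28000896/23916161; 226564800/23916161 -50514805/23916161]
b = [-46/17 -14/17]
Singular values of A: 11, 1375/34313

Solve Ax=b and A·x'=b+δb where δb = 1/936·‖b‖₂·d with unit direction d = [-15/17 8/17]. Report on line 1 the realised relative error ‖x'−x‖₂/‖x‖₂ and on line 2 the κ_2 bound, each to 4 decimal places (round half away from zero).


0.0015
0.2933

from the listed singular values, σ₁ = 11, σ_n = 1375/34313
condition number: 11 ÷ (1375/34313) = 274.5040
κ_2(A)·‖δb‖/‖b‖ = 0.2933
solve Ax = b  →  x = [10.7784 48.7324]
‖b‖₂ = 2.8284 and ‖x‖₂ = 49.9101
re-solving with b+δb shifts x by Δx of norm 0.0754
relative error = 0.0015
so the bound overstates the realised error by a factor of ≈ 194.1049 (computed from the unrounded values)


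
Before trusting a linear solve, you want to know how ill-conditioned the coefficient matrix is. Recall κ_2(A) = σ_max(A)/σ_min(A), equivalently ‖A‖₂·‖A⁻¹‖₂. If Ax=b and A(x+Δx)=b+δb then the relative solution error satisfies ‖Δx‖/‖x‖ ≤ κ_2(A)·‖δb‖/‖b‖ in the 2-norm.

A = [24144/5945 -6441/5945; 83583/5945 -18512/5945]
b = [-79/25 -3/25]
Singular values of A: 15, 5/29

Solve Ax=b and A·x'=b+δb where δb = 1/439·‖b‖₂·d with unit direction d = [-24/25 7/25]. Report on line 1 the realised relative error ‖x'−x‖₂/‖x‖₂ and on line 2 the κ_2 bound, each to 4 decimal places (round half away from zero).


0.0024
0.1982

σ_max = 15, σ_min = 5/29
κ_2(A) = 15 / (5/29) = 87.0000
κ_2(A)·‖δb‖/‖b‖ = 0.1982
solve Ax = b  →  x = [3.7545 16.9902]
‖b‖ = 3.1623, ‖x‖ = 17.4001
δb = ε·‖b‖·d = [-0.0069 0.0020]; solving A·Δx = δb gives ‖Δx‖ = 0.0418
relative error = 0.0024
tightness: 0.0024 against a bound of 0.1982 (unrounded ratio ≈ 0.0121)


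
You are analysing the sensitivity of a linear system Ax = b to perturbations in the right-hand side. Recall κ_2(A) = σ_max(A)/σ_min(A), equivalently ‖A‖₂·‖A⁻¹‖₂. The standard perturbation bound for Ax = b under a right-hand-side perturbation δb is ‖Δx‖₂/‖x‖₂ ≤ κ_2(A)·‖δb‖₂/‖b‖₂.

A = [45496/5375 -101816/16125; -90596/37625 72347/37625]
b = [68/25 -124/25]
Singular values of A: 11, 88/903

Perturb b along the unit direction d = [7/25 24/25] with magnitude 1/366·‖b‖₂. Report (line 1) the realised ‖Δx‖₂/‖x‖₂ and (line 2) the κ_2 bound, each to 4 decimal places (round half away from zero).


0.0039
0.3084

σ_max = 11, σ_min = 88/903
κ_2(A) = 11 / (88/903) = 112.8750
κ_2(A)·‖δb‖/‖b‖ = 0.3084
solve Ax = b  →  x = [-24.3364 -33.0545]
2-norm of b is 5.6569; of x, 41.0471
Δx = A⁻¹·δb where δb = 1/366·5.6569·d; ‖Δx‖ = 0.1586
relative error = 0.0039
realised/bound (from unrounded values) ≈ 0.0125


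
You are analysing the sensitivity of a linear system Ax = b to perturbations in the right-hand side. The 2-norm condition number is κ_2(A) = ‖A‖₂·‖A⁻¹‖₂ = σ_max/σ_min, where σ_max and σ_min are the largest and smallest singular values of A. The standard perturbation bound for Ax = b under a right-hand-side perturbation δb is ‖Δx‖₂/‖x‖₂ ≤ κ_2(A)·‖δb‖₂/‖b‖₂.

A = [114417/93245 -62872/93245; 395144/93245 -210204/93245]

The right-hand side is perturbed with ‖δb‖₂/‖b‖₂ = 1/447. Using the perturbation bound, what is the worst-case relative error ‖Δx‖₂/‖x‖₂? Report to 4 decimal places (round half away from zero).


AᵀA = [6769201225/347785201 -3610179000/347785201; -3610179000/347785201 1925544400/347785201]; tr = 30085625/1203409, det = 10000/1203409
λ_max, λ_min = (30085625/1203409 ± √905096695280625/1448193221281)/2 = 25, 400/1203409
σ_max=√25=5, σ_min=√(400/1203409)=(20/1097) → κ = 274.2500
κ_2(A)·‖δb‖/‖b‖ = 0.6135

0.6135


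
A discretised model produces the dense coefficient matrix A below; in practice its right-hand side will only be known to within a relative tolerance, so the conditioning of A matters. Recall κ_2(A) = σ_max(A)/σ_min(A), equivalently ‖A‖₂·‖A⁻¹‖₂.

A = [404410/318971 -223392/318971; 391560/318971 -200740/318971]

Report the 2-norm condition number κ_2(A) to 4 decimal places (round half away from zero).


AᵀA = [376773700/120978001 -200884320/120978001; -200884320/120978001 107253904/120978001]; tr = 1674836/418609, det = 1600/418609
char-poly roots: 4 and 400/418609
so κ_2 = √(4 / (400/418609)) = 64.7000

64.7000


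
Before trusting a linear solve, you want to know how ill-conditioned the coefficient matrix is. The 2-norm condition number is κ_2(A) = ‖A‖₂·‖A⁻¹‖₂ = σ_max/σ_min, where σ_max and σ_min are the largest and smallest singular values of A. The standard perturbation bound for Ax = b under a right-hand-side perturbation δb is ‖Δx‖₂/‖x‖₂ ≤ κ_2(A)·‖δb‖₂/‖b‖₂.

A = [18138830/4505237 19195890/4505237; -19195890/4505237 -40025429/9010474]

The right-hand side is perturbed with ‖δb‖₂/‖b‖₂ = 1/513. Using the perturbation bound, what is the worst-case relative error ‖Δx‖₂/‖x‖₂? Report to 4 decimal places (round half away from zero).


AᵀA = [829369021000/24134554609 870811951905/24134554609; 870811951905/24134554609 3657507417601/96538218436]; tr = 8293678361/114789796, det = 2088025/28697449
λ_max, λ_min = (8293678361/114789796 ± √68781265812298959921/13176697265721616)/2 = 289/4, 28900/28697449
κ_2(A) = √(λ_max/λ_min) = √((289/4) / (28900/28697449)) = 267.8500
perturbation bound = 267.8500·1/513 = 0.5221

0.5221
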